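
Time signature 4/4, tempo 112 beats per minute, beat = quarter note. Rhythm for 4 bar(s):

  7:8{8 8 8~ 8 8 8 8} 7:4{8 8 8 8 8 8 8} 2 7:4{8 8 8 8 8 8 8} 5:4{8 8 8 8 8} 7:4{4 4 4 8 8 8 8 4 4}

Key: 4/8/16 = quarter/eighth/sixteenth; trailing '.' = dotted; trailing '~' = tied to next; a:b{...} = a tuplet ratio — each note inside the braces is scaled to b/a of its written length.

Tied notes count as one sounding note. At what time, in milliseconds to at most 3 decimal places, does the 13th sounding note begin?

1. 0.0ms @ 0 + 306.122ms (4/7)
2. 306.122ms @ 4/7 + 306.122ms (4/7)
3. 612.245ms @ 8/7 + 612.245ms (8/7)
4. 1224.49ms @ 16/7 + 306.122ms (4/7)
5. 1530.612ms @ 20/7 + 306.122ms (4/7)
6. 1836.735ms @ 24/7 + 306.122ms (4/7)
7. 2142.857ms @ 4 + 153.061ms (2/7)
8. 2295.918ms @ 30/7 + 153.061ms (2/7)
9. 2448.98ms @ 32/7 + 153.061ms (2/7)
10. 2602.041ms @ 34/7 + 153.061ms (2/7)
11. 2755.102ms @ 36/7 + 153.061ms (2/7)
12. 2908.163ms @ 38/7 + 153.061ms (2/7)
13. 3061.224ms @ 40/7 + 153.061ms (2/7)
14. 3214.286ms @ 6 + 1071.429ms (2)
15. 4285.714ms @ 8 + 153.061ms (2/7)
16. 4438.776ms @ 58/7 + 153.061ms (2/7)
17. 4591.837ms @ 60/7 + 153.061ms (2/7)
18. 4744.898ms @ 62/7 + 153.061ms (2/7)
19. 4897.959ms @ 64/7 + 153.061ms (2/7)
20. 5051.02ms @ 66/7 + 153.061ms (2/7)
21. 5204.082ms @ 68/7 + 153.061ms (2/7)
22. 5357.143ms @ 10 + 214.286ms (2/5)
23. 5571.429ms @ 52/5 + 214.286ms (2/5)
24. 5785.714ms @ 54/5 + 214.286ms (2/5)
25. 6000.0ms @ 56/5 + 214.286ms (2/5)
26. 6214.286ms @ 58/5 + 214.286ms (2/5)
27. 6428.571ms @ 12 + 306.122ms (4/7)
28. 6734.694ms @ 88/7 + 306.122ms (4/7)
29. 7040.816ms @ 92/7 + 306.122ms (4/7)
30. 7346.939ms @ 96/7 + 153.061ms (2/7)
31. 7500.0ms @ 14 + 153.061ms (2/7)
32. 7653.061ms @ 100/7 + 153.061ms (2/7)
33. 7806.122ms @ 102/7 + 153.061ms (2/7)
34. 7959.184ms @ 104/7 + 306.122ms (4/7)
35. 8265.306ms @ 108/7 + 306.122ms (4/7)

note 13 onset = 40/7b = 3061.224ms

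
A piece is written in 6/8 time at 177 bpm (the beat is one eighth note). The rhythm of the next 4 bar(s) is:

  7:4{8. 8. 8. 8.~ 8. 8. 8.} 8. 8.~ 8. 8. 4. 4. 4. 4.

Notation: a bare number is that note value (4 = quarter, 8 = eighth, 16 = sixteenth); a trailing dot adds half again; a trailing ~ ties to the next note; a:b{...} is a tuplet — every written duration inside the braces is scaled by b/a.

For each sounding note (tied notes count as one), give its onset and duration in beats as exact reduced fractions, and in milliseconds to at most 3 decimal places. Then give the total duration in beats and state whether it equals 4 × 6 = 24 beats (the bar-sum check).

1) 0.0ms=0b +290.557ms=6/7b
2) 290.557ms=6/7b +290.557ms=6/7b
3) 581.114ms=12/7b +290.557ms=6/7b
4) 871.671ms=18/7b +581.114ms=12/7b
5) 1452.785ms=30/7b +290.557ms=6/7b
6) 1743.341ms=36/7b +290.557ms=6/7b
7) 2033.898ms=6b +508.475ms=3/2b
8) 2542.373ms=15/2b +1016.949ms=3b
9) 3559.322ms=21/2b +508.475ms=3/2b
10) 4067.797ms=12b +1016.949ms=3b
11) 5084.746ms=15b +1016.949ms=3b
12) 6101.695ms=18b +1016.949ms=3b
13) 7118.644ms=21b +1016.949ms=3b
Σ=24b of 24 (177bpm 6/8) — PASS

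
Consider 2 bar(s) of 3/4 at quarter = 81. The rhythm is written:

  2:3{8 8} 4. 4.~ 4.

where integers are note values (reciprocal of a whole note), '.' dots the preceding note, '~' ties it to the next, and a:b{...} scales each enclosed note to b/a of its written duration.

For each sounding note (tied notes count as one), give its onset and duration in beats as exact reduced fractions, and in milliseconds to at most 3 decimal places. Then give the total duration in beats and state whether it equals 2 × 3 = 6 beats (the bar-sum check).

1) 0.0ms=0b +555.556ms=3/4b
2) 555.556ms=3/4b +555.556ms=3/4b
3) 1111.111ms=3/2b +1111.111ms=3/2b
4) 2222.222ms=3b +2222.222ms=3b
Σ=6b of 6 (81bpm 3/4) — PASS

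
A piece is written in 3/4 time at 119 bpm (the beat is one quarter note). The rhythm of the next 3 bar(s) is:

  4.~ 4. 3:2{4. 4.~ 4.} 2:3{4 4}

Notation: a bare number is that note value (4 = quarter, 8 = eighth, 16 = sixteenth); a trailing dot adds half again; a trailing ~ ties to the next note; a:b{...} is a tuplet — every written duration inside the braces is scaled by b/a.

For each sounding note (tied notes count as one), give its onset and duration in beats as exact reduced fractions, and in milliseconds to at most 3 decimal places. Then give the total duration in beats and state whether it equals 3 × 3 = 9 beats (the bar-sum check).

1) 0.0ms=0b +1512.605ms=3b
2) 1512.605ms=3b +504.202ms=1b
3) 2016.807ms=4b +1008.403ms=2b
4) 3025.21ms=6b +756.303ms=3/2b
5) 3781.513ms=15/2b +756.303ms=3/2b
Σ=9b of 9 (119bpm 3/4) — PASS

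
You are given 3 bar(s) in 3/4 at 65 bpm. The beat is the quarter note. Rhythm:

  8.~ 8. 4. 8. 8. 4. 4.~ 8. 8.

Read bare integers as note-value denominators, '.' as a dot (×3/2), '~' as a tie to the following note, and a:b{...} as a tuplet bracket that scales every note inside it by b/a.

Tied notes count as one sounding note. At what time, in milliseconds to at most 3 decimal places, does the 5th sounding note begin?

note 5 onset = 9/2b = 4153.846ms

1. 0.0ms @ 0 + 1384.615ms (3/2)
2. 1384.615ms @ 3/2 + 1384.615ms (3/2)
3. 2769.231ms @ 3 + 692.308ms (3/4)
4. 3461.538ms @ 15/4 + 692.308ms (3/4)
5. 4153.846ms @ 9/2 + 1384.615ms (3/2)
6. 5538.462ms @ 6 + 2076.923ms (9/4)
7. 7615.385ms @ 33/4 + 692.308ms (3/4)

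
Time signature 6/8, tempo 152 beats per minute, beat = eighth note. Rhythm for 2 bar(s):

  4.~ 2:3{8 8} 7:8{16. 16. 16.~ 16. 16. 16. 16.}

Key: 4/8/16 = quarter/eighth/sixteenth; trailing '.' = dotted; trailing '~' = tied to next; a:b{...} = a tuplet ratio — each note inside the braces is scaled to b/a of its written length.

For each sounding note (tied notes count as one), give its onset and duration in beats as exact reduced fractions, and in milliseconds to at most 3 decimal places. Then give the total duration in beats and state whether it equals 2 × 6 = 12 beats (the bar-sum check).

1) 0.0ms=0b +1776.316ms=9/2b
2) 1776.316ms=9/2b +592.105ms=3/2b
3) 2368.421ms=6b +338.346ms=6/7b
4) 2706.767ms=48/7b +338.346ms=6/7b
5) 3045.113ms=54/7b +676.692ms=12/7b
6) 3721.805ms=66/7b +338.346ms=6/7b
7) 4060.15ms=72/7b +338.346ms=6/7b
8) 4398.496ms=78/7b +338.346ms=6/7b
Σ=12b of 12 (152bpm 6/8) — PASS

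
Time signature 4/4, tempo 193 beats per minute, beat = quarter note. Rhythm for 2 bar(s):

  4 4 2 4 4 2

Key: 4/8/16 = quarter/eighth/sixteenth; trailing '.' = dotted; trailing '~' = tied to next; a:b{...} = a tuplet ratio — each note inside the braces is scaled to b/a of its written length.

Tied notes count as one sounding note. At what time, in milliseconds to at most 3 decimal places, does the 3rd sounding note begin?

note 3 onset = 2b = 621.762ms

1. 0.0ms @ 0 + 310.881ms (1)
2. 310.881ms @ 1 + 310.881ms (1)
3. 621.762ms @ 2 + 621.762ms (2)
4. 1243.523ms @ 4 + 310.881ms (1)
5. 1554.404ms @ 5 + 310.881ms (1)
6. 1865.285ms @ 6 + 621.762ms (2)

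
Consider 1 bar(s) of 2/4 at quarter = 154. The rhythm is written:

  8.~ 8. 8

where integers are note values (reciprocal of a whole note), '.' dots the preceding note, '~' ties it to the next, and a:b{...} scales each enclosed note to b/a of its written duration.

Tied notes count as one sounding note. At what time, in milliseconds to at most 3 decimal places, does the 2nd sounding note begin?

note 2 onset = 3/2b = 584.416ms

1. 0.0ms @ 0 + 584.416ms (3/2)
2. 584.416ms @ 3/2 + 194.805ms (1/2)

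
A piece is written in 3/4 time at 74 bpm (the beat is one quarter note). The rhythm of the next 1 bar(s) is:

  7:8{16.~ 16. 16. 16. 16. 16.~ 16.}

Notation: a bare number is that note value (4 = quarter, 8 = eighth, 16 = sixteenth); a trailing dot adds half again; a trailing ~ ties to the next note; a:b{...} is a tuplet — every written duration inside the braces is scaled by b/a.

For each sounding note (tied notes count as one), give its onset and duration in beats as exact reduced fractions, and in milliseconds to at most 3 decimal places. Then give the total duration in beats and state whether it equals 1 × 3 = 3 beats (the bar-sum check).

1) 0.0ms=0b +694.981ms=6/7b
2) 694.981ms=6/7b +347.49ms=3/7b
3) 1042.471ms=9/7b +347.49ms=3/7b
4) 1389.961ms=12/7b +347.49ms=3/7b
5) 1737.452ms=15/7b +694.981ms=6/7b
Σ=3b of 3 (74bpm 3/4) — PASS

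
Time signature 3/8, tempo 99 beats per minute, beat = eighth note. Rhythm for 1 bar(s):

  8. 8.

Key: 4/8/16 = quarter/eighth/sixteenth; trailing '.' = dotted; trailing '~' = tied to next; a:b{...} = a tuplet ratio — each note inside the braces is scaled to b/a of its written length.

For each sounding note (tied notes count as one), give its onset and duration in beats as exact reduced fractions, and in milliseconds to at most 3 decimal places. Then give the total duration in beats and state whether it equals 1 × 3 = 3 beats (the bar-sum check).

1) 0.0ms=0b +909.091ms=3/2b
2) 909.091ms=3/2b +909.091ms=3/2b
Σ=3b of 3 (99bpm 3/8) — PASS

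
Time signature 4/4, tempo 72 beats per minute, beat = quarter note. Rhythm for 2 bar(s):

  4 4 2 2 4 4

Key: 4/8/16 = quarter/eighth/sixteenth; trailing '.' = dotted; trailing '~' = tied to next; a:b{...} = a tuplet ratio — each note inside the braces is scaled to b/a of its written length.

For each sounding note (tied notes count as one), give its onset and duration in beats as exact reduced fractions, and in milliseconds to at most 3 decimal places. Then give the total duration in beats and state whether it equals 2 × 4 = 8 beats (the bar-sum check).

1) 0.0ms=0b +833.333ms=1b
2) 833.333ms=1b +833.333ms=1b
3) 1666.667ms=2b +1666.667ms=2b
4) 3333.333ms=4b +1666.667ms=2b
5) 5000.0ms=6b +833.333ms=1b
6) 5833.333ms=7b +833.333ms=1b
Σ=8b of 8 (72bpm 4/4) — PASS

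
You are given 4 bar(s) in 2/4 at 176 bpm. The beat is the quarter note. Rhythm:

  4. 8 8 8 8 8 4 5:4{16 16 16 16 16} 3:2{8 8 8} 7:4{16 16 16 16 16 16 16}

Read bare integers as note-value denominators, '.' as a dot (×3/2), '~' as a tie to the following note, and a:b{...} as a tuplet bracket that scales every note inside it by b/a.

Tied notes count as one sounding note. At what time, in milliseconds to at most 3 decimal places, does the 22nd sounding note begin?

note 22 onset = 55/7b = 2678.571ms

1. 0.0ms @ 0 + 511.364ms (3/2)
2. 511.364ms @ 3/2 + 170.455ms (1/2)
3. 681.818ms @ 2 + 170.455ms (1/2)
4. 852.273ms @ 5/2 + 170.455ms (1/2)
5. 1022.727ms @ 3 + 170.455ms (1/2)
6. 1193.182ms @ 7/2 + 170.455ms (1/2)
7. 1363.636ms @ 4 + 340.909ms (1)
8. 1704.545ms @ 5 + 68.182ms (1/5)
9. 1772.727ms @ 26/5 + 68.182ms (1/5)
10. 1840.909ms @ 27/5 + 68.182ms (1/5)
11. 1909.091ms @ 28/5 + 68.182ms (1/5)
12. 1977.273ms @ 29/5 + 68.182ms (1/5)
13. 2045.455ms @ 6 + 113.636ms (1/3)
14. 2159.091ms @ 19/3 + 113.636ms (1/3)
15. 2272.727ms @ 20/3 + 113.636ms (1/3)
16. 2386.364ms @ 7 + 48.701ms (1/7)
17. 2435.065ms @ 50/7 + 48.701ms (1/7)
18. 2483.766ms @ 51/7 + 48.701ms (1/7)
19. 2532.468ms @ 52/7 + 48.701ms (1/7)
20. 2581.169ms @ 53/7 + 48.701ms (1/7)
21. 2629.87ms @ 54/7 + 48.701ms (1/7)
22. 2678.571ms @ 55/7 + 48.701ms (1/7)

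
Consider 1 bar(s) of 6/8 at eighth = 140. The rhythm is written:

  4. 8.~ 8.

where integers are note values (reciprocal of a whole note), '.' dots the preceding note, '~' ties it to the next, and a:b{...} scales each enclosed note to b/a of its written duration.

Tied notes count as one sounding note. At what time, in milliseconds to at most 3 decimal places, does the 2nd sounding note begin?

note 2 onset = 3b = 1285.714ms

1. 0.0ms @ 0 + 1285.714ms (3)
2. 1285.714ms @ 3 + 1285.714ms (3)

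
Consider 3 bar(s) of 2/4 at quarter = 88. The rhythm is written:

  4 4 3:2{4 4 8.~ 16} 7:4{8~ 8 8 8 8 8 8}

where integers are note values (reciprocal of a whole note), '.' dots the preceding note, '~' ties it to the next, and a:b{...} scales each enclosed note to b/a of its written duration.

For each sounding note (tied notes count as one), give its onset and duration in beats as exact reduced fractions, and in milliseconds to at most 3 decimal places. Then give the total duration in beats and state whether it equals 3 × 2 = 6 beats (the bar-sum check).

1) 0.0ms=0b +681.818ms=1b
2) 681.818ms=1b +681.818ms=1b
3) 1363.636ms=2b +454.545ms=2/3b
4) 1818.182ms=8/3b +454.545ms=2/3b
5) 2272.727ms=10/3b +454.545ms=2/3b
6) 2727.273ms=4b +389.61ms=4/7b
7) 3116.883ms=32/7b +194.805ms=2/7b
8) 3311.688ms=34/7b +194.805ms=2/7b
9) 3506.494ms=36/7b +194.805ms=2/7b
10) 3701.299ms=38/7b +194.805ms=2/7b
11) 3896.104ms=40/7b +194.805ms=2/7b
Σ=6b of 6 (88bpm 2/4) — PASS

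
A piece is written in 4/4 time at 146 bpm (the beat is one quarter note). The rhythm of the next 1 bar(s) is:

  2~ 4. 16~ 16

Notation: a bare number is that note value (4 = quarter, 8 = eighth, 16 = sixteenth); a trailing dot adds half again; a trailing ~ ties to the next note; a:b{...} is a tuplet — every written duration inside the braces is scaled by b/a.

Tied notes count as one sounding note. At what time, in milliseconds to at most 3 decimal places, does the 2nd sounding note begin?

1. 0.0ms @ 0 + 1438.356ms (7/2)
2. 1438.356ms @ 7/2 + 205.479ms (1/2)

note 2 onset = 7/2b = 1438.356ms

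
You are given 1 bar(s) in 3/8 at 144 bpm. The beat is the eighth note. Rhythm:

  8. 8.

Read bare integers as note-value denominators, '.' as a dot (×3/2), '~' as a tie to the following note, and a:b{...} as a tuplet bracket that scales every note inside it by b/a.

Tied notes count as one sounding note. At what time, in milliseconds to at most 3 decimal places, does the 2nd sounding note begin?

note 2 onset = 3/2b = 625.0ms

1. 0.0ms @ 0 + 625.0ms (3/2)
2. 625.0ms @ 3/2 + 625.0ms (3/2)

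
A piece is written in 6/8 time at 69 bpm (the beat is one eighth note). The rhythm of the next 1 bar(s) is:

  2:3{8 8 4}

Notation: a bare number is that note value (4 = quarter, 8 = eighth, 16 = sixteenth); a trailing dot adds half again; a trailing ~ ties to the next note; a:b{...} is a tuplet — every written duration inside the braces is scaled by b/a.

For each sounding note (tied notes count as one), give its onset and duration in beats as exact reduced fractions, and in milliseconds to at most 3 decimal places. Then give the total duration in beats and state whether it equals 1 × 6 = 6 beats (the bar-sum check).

1) 0.0ms=0b +1304.348ms=3/2b
2) 1304.348ms=3/2b +1304.348ms=3/2b
3) 2608.696ms=3b +2608.696ms=3b
Σ=6b of 6 (69bpm 6/8) — PASS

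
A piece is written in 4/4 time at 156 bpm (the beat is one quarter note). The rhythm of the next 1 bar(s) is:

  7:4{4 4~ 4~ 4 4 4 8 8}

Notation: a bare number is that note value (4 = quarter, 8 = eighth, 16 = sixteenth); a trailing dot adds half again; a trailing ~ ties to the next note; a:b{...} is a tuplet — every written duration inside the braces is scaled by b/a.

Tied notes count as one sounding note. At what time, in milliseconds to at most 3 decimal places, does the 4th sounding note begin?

note 4 onset = 20/7b = 1098.901ms

1. 0.0ms @ 0 + 219.78ms (4/7)
2. 219.78ms @ 4/7 + 659.341ms (12/7)
3. 879.121ms @ 16/7 + 219.78ms (4/7)
4. 1098.901ms @ 20/7 + 219.78ms (4/7)
5. 1318.681ms @ 24/7 + 109.89ms (2/7)
6. 1428.571ms @ 26/7 + 109.89ms (2/7)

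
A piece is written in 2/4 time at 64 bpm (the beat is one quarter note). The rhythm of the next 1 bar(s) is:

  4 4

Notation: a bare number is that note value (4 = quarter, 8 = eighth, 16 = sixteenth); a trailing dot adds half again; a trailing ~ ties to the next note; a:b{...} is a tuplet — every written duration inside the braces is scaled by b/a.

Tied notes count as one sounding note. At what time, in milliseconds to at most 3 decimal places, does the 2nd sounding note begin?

note 2 onset = 1b = 937.5ms

1. 0.0ms @ 0 + 937.5ms (1)
2. 937.5ms @ 1 + 937.5ms (1)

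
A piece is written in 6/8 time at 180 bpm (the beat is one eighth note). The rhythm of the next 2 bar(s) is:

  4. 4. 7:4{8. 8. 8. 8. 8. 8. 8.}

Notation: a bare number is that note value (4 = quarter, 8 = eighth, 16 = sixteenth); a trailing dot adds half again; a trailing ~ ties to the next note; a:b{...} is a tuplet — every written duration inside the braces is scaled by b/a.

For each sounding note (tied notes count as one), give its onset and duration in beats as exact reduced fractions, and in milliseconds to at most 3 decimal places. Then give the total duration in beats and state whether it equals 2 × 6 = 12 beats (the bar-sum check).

1) 0.0ms=0b +1000.0ms=3b
2) 1000.0ms=3b +1000.0ms=3b
3) 2000.0ms=6b +285.714ms=6/7b
4) 2285.714ms=48/7b +285.714ms=6/7b
5) 2571.429ms=54/7b +285.714ms=6/7b
6) 2857.143ms=60/7b +285.714ms=6/7b
7) 3142.857ms=66/7b +285.714ms=6/7b
8) 3428.571ms=72/7b +285.714ms=6/7b
9) 3714.286ms=78/7b +285.714ms=6/7b
Σ=12b of 12 (180bpm 6/8) — PASS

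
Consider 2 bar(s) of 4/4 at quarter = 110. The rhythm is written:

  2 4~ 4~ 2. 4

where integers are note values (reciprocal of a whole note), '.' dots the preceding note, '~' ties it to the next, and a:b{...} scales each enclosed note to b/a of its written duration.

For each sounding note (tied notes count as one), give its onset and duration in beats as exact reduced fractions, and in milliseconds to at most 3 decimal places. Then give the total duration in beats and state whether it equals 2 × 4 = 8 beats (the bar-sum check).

1) 0.0ms=0b +1090.909ms=2b
2) 1090.909ms=2b +2727.273ms=5b
3) 3818.182ms=7b +545.455ms=1b
Σ=8b of 8 (110bpm 4/4) — PASS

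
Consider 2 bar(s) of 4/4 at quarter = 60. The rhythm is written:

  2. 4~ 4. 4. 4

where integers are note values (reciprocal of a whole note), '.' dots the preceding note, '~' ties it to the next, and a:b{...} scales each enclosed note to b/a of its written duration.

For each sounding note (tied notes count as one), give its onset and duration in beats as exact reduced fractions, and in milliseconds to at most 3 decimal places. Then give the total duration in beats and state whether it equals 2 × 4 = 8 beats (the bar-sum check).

1) 0.0ms=0b +3000.0ms=3b
2) 3000.0ms=3b +2500.0ms=5/2b
3) 5500.0ms=11/2b +1500.0ms=3/2b
4) 7000.0ms=7b +1000.0ms=1b
Σ=8b of 8 (60bpm 4/4) — PASS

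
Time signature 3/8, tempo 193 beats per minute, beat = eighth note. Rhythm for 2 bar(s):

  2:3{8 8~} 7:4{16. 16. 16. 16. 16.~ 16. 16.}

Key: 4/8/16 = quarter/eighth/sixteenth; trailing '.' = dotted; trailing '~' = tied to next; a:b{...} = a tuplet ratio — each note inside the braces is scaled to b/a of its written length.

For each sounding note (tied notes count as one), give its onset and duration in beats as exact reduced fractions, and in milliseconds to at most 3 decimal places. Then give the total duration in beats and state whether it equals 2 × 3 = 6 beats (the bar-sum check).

1) 0.0ms=0b +466.321ms=3/2b
2) 466.321ms=3/2b +599.556ms=27/14b
3) 1065.877ms=24/7b +133.235ms=3/7b
4) 1199.112ms=27/7b +133.235ms=3/7b
5) 1332.346ms=30/7b +133.235ms=3/7b
6) 1465.581ms=33/7b +266.469ms=6/7b
7) 1732.05ms=39/7b +133.235ms=3/7b
Σ=6b of 6 (193bpm 3/8) — PASS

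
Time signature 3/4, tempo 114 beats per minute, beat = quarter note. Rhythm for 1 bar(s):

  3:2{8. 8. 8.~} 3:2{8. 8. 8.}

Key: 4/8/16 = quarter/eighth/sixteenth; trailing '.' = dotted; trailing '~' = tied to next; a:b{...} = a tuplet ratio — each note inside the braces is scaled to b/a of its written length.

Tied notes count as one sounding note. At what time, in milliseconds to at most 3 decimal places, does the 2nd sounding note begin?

1. 0.0ms @ 0 + 263.158ms (1/2)
2. 263.158ms @ 1/2 + 263.158ms (1/2)
3. 526.316ms @ 1 + 526.316ms (1)
4. 1052.632ms @ 2 + 263.158ms (1/2)
5. 1315.789ms @ 5/2 + 263.158ms (1/2)

note 2 onset = 1/2b = 263.158ms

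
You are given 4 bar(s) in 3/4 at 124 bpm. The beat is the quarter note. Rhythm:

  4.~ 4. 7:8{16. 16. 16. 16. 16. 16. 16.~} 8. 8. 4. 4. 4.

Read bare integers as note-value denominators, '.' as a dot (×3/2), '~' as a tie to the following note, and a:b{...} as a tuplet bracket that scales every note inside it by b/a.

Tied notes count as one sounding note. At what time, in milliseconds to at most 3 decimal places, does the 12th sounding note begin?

note 12 onset = 21/2b = 5080.645ms

1. 0.0ms @ 0 + 1451.613ms (3)
2. 1451.613ms @ 3 + 207.373ms (3/7)
3. 1658.986ms @ 24/7 + 207.373ms (3/7)
4. 1866.359ms @ 27/7 + 207.373ms (3/7)
5. 2073.733ms @ 30/7 + 207.373ms (3/7)
6. 2281.106ms @ 33/7 + 207.373ms (3/7)
7. 2488.479ms @ 36/7 + 207.373ms (3/7)
8. 2695.853ms @ 39/7 + 570.276ms (33/28)
9. 3266.129ms @ 27/4 + 362.903ms (3/4)
10. 3629.032ms @ 15/2 + 725.806ms (3/2)
11. 4354.839ms @ 9 + 725.806ms (3/2)
12. 5080.645ms @ 21/2 + 725.806ms (3/2)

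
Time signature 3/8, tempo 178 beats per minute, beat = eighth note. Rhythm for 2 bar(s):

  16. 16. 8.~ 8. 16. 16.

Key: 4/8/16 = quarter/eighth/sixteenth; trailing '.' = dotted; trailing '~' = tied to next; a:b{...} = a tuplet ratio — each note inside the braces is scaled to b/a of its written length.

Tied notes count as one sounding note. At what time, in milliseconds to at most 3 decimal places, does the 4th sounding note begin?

1. 0.0ms @ 0 + 252.809ms (3/4)
2. 252.809ms @ 3/4 + 252.809ms (3/4)
3. 505.618ms @ 3/2 + 1011.236ms (3)
4. 1516.854ms @ 9/2 + 252.809ms (3/4)
5. 1769.663ms @ 21/4 + 252.809ms (3/4)

note 4 onset = 9/2b = 1516.854ms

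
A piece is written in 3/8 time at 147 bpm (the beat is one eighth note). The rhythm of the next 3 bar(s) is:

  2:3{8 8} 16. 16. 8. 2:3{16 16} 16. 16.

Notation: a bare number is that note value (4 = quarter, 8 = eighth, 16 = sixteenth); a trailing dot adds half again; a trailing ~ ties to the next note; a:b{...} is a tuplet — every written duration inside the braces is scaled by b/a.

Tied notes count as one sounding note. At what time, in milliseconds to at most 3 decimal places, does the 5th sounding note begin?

note 5 onset = 9/2b = 1836.735ms

1. 0.0ms @ 0 + 612.245ms (3/2)
2. 612.245ms @ 3/2 + 612.245ms (3/2)
3. 1224.49ms @ 3 + 306.122ms (3/4)
4. 1530.612ms @ 15/4 + 306.122ms (3/4)
5. 1836.735ms @ 9/2 + 612.245ms (3/2)
6. 2448.98ms @ 6 + 306.122ms (3/4)
7. 2755.102ms @ 27/4 + 306.122ms (3/4)
8. 3061.224ms @ 15/2 + 306.122ms (3/4)
9. 3367.347ms @ 33/4 + 306.122ms (3/4)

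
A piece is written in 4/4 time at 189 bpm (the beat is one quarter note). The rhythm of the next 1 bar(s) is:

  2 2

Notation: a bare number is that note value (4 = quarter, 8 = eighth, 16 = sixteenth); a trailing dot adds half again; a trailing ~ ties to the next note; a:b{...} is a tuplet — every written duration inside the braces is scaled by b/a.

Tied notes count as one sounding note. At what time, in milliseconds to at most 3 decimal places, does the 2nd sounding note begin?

1. 0.0ms @ 0 + 634.921ms (2)
2. 634.921ms @ 2 + 634.921ms (2)

note 2 onset = 2b = 634.921ms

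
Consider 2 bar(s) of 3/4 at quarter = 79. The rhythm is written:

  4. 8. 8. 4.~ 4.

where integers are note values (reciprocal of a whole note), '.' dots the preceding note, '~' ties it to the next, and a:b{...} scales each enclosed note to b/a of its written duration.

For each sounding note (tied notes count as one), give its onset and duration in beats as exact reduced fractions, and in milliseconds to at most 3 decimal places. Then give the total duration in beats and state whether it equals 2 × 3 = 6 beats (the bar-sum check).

1) 0.0ms=0b +1139.241ms=3/2b
2) 1139.241ms=3/2b +569.62ms=3/4b
3) 1708.861ms=9/4b +569.62ms=3/4b
4) 2278.481ms=3b +2278.481ms=3b
Σ=6b of 6 (79bpm 3/4) — PASS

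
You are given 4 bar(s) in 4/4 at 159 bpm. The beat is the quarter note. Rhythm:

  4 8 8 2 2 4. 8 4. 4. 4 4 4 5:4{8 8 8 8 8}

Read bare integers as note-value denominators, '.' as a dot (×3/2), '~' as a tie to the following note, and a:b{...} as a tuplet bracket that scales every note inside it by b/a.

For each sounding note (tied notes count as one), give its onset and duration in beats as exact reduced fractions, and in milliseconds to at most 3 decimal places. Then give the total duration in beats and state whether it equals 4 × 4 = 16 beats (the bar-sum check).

1) 0.0ms=0b +377.358ms=1b
2) 377.358ms=1b +188.679ms=1/2b
3) 566.038ms=3/2b +188.679ms=1/2b
4) 754.717ms=2b +754.717ms=2b
5) 1509.434ms=4b +754.717ms=2b
6) 2264.151ms=6b +566.038ms=3/2b
7) 2830.189ms=15/2b +188.679ms=1/2b
8) 3018.868ms=8b +566.038ms=3/2b
9) 3584.906ms=19/2b +566.038ms=3/2b
10) 4150.943ms=11b +377.358ms=1b
11) 4528.302ms=12b +377.358ms=1b
12) 4905.66ms=13b +377.358ms=1b
13) 5283.019ms=14b +150.943ms=2/5b
14) 5433.962ms=72/5b +150.943ms=2/5b
15) 5584.906ms=74/5b +150.943ms=2/5b
16) 5735.849ms=76/5b +150.943ms=2/5b
17) 5886.792ms=78/5b +150.943ms=2/5b
Σ=16b of 16 (159bpm 4/4) — PASS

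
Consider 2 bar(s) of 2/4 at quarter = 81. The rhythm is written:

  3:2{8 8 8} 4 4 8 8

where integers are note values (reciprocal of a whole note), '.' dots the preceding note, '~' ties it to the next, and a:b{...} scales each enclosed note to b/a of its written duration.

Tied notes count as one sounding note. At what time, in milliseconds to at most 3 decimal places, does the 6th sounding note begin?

note 6 onset = 3b = 2222.222ms

1. 0.0ms @ 0 + 246.914ms (1/3)
2. 246.914ms @ 1/3 + 246.914ms (1/3)
3. 493.827ms @ 2/3 + 246.914ms (1/3)
4. 740.741ms @ 1 + 740.741ms (1)
5. 1481.481ms @ 2 + 740.741ms (1)
6. 2222.222ms @ 3 + 370.37ms (1/2)
7. 2592.593ms @ 7/2 + 370.37ms (1/2)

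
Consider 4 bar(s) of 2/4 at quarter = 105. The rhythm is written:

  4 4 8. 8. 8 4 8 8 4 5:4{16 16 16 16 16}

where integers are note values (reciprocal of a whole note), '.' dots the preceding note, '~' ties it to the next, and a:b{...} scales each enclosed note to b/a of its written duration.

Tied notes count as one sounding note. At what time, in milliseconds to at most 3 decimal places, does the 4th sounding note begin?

1. 0.0ms @ 0 + 571.429ms (1)
2. 571.429ms @ 1 + 571.429ms (1)
3. 1142.857ms @ 2 + 428.571ms (3/4)
4. 1571.429ms @ 11/4 + 428.571ms (3/4)
5. 2000.0ms @ 7/2 + 285.714ms (1/2)
6. 2285.714ms @ 4 + 571.429ms (1)
7. 2857.143ms @ 5 + 285.714ms (1/2)
8. 3142.857ms @ 11/2 + 285.714ms (1/2)
9. 3428.571ms @ 6 + 571.429ms (1)
10. 4000.0ms @ 7 + 114.286ms (1/5)
11. 4114.286ms @ 36/5 + 114.286ms (1/5)
12. 4228.571ms @ 37/5 + 114.286ms (1/5)
13. 4342.857ms @ 38/5 + 114.286ms (1/5)
14. 4457.143ms @ 39/5 + 114.286ms (1/5)

note 4 onset = 11/4b = 1571.429ms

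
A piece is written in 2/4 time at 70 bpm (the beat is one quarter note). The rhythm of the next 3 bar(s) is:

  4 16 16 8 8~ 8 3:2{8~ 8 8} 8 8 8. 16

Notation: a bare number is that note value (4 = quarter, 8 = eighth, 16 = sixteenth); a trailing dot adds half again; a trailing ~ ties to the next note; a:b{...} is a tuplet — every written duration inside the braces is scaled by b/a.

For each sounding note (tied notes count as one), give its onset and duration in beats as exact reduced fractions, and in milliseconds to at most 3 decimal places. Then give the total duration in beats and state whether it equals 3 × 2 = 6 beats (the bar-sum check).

1) 0.0ms=0b +857.143ms=1b
2) 857.143ms=1b +214.286ms=1/4b
3) 1071.429ms=5/4b +214.286ms=1/4b
4) 1285.714ms=3/2b +428.571ms=1/2b
5) 1714.286ms=2b +857.143ms=1b
6) 2571.429ms=3b +571.429ms=2/3b
7) 3142.857ms=11/3b +285.714ms=1/3b
8) 3428.571ms=4b +428.571ms=1/2b
9) 3857.143ms=9/2b +428.571ms=1/2b
10) 4285.714ms=5b +642.857ms=3/4b
11) 4928.571ms=23/4b +214.286ms=1/4b
Σ=6b of 6 (70bpm 2/4) — PASS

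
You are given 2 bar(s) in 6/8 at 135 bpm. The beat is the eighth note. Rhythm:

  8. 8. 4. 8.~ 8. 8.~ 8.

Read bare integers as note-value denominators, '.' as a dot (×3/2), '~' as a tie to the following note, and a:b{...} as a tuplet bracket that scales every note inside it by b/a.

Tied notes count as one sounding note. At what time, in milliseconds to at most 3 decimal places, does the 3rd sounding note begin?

1. 0.0ms @ 0 + 666.667ms (3/2)
2. 666.667ms @ 3/2 + 666.667ms (3/2)
3. 1333.333ms @ 3 + 1333.333ms (3)
4. 2666.667ms @ 6 + 1333.333ms (3)
5. 4000.0ms @ 9 + 1333.333ms (3)

note 3 onset = 3b = 1333.333ms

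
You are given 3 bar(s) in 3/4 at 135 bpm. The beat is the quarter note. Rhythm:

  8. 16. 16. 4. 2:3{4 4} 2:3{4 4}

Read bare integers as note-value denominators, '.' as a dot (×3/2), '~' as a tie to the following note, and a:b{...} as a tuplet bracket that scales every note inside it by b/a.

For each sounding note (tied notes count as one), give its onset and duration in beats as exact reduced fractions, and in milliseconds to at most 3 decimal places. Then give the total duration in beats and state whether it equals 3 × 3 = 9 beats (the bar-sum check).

1) 0.0ms=0b +333.333ms=3/4b
2) 333.333ms=3/4b +166.667ms=3/8b
3) 500.0ms=9/8b +166.667ms=3/8b
4) 666.667ms=3/2b +666.667ms=3/2b
5) 1333.333ms=3b +666.667ms=3/2b
6) 2000.0ms=9/2b +666.667ms=3/2b
7) 2666.667ms=6b +666.667ms=3/2b
8) 3333.333ms=15/2b +666.667ms=3/2b
Σ=9b of 9 (135bpm 3/4) — PASS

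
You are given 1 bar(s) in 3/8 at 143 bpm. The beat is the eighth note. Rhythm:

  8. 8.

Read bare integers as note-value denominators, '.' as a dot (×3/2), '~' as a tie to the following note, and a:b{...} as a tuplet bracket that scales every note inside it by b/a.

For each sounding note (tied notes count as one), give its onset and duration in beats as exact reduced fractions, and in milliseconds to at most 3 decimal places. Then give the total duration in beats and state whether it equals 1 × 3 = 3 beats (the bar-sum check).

1) 0.0ms=0b +629.371ms=3/2b
2) 629.371ms=3/2b +629.371ms=3/2b
Σ=3b of 3 (143bpm 3/8) — PASS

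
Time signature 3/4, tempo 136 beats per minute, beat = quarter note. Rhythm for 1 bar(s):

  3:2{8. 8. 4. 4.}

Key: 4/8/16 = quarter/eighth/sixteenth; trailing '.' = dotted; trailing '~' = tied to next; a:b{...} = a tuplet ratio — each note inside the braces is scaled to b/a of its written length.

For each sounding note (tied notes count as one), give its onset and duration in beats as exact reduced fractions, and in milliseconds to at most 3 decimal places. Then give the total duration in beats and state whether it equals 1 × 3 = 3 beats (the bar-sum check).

1) 0.0ms=0b +220.588ms=1/2b
2) 220.588ms=1/2b +220.588ms=1/2b
3) 441.176ms=1b +441.176ms=1b
4) 882.353ms=2b +441.176ms=1b
Σ=3b of 3 (136bpm 3/4) — PASS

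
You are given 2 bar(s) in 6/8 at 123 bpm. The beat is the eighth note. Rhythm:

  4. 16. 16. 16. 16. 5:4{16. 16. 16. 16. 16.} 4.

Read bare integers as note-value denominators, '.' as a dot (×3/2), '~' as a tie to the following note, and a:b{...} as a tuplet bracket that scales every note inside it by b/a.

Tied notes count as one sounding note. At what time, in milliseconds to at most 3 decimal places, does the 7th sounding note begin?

1. 0.0ms @ 0 + 1463.415ms (3)
2. 1463.415ms @ 3 + 365.854ms (3/4)
3. 1829.268ms @ 15/4 + 365.854ms (3/4)
4. 2195.122ms @ 9/2 + 365.854ms (3/4)
5. 2560.976ms @ 21/4 + 365.854ms (3/4)
6. 2926.829ms @ 6 + 292.683ms (3/5)
7. 3219.512ms @ 33/5 + 292.683ms (3/5)
8. 3512.195ms @ 36/5 + 292.683ms (3/5)
9. 3804.878ms @ 39/5 + 292.683ms (3/5)
10. 4097.561ms @ 42/5 + 292.683ms (3/5)
11. 4390.244ms @ 9 + 1463.415ms (3)

note 7 onset = 33/5b = 3219.512ms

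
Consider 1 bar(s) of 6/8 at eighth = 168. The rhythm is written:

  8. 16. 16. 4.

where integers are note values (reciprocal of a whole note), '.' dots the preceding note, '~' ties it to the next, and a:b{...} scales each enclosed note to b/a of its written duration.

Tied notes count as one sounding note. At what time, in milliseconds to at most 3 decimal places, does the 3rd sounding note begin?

note 3 onset = 9/4b = 803.571ms

1. 0.0ms @ 0 + 535.714ms (3/2)
2. 535.714ms @ 3/2 + 267.857ms (3/4)
3. 803.571ms @ 9/4 + 267.857ms (3/4)
4. 1071.429ms @ 3 + 1071.429ms (3)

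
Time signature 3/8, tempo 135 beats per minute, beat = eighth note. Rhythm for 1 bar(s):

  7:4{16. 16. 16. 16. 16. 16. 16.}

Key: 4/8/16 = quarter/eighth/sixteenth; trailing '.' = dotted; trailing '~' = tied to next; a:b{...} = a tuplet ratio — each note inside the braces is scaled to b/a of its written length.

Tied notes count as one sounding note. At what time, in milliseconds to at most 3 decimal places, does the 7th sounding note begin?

note 7 onset = 18/7b = 1142.857ms

1. 0.0ms @ 0 + 190.476ms (3/7)
2. 190.476ms @ 3/7 + 190.476ms (3/7)
3. 380.952ms @ 6/7 + 190.476ms (3/7)
4. 571.429ms @ 9/7 + 190.476ms (3/7)
5. 761.905ms @ 12/7 + 190.476ms (3/7)
6. 952.381ms @ 15/7 + 190.476ms (3/7)
7. 1142.857ms @ 18/7 + 190.476ms (3/7)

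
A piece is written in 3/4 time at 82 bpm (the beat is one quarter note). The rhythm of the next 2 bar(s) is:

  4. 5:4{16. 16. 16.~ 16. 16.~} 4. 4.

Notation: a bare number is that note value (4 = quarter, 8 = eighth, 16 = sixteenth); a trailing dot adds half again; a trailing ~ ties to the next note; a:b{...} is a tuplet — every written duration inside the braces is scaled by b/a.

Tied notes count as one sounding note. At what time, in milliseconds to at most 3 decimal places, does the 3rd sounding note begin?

1. 0.0ms @ 0 + 1097.561ms (3/2)
2. 1097.561ms @ 3/2 + 219.512ms (3/10)
3. 1317.073ms @ 9/5 + 219.512ms (3/10)
4. 1536.585ms @ 21/10 + 439.024ms (3/5)
5. 1975.61ms @ 27/10 + 1317.073ms (9/5)
6. 3292.683ms @ 9/2 + 1097.561ms (3/2)

note 3 onset = 9/5b = 1317.073ms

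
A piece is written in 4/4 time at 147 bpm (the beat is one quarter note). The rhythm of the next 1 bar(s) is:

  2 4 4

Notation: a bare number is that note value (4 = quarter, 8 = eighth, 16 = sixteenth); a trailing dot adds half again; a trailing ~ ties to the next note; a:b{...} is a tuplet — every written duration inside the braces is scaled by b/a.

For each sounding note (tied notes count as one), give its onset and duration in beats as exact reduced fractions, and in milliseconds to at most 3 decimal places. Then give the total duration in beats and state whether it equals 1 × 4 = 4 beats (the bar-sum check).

1) 0.0ms=0b +816.327ms=2b
2) 816.327ms=2b +408.163ms=1b
3) 1224.49ms=3b +408.163ms=1b
Σ=4b of 4 (147bpm 4/4) — PASS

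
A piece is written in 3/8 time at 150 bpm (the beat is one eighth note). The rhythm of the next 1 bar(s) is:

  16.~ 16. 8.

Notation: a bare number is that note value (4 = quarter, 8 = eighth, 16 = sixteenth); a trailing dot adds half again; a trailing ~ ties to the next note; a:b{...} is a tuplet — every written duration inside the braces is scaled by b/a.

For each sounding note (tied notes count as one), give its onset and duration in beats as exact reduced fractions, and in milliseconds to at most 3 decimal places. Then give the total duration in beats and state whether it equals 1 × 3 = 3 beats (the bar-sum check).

1) 0.0ms=0b +600.0ms=3/2b
2) 600.0ms=3/2b +600.0ms=3/2b
Σ=3b of 3 (150bpm 3/8) — PASS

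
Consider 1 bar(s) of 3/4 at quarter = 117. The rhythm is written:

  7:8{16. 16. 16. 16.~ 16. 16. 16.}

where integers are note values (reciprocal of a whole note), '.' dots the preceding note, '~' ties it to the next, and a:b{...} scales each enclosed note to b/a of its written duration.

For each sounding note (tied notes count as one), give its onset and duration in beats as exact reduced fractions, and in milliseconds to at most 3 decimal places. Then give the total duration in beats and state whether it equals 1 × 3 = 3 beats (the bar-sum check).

1) 0.0ms=0b +219.78ms=3/7b
2) 219.78ms=3/7b +219.78ms=3/7b
3) 439.56ms=6/7b +219.78ms=3/7b
4) 659.341ms=9/7b +439.56ms=6/7b
5) 1098.901ms=15/7b +219.78ms=3/7b
6) 1318.681ms=18/7b +219.78ms=3/7b
Σ=3b of 3 (117bpm 3/4) — PASS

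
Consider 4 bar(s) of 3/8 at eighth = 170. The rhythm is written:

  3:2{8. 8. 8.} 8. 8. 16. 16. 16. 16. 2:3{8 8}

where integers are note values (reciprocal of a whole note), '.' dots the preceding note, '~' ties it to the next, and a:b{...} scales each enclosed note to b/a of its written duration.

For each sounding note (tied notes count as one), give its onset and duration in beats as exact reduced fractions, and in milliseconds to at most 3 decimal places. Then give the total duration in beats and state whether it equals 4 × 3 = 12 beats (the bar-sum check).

1) 0.0ms=0b +352.941ms=1b
2) 352.941ms=1b +352.941ms=1b
3) 705.882ms=2b +352.941ms=1b
4) 1058.824ms=3b +529.412ms=3/2b
5) 1588.235ms=9/2b +529.412ms=3/2b
6) 2117.647ms=6b +264.706ms=3/4b
7) 2382.353ms=27/4b +264.706ms=3/4b
8) 2647.059ms=15/2b +264.706ms=3/4b
9) 2911.765ms=33/4b +264.706ms=3/4b
10) 3176.471ms=9b +529.412ms=3/2b
11) 3705.882ms=21/2b +529.412ms=3/2b
Σ=12b of 12 (170bpm 3/8) — PASS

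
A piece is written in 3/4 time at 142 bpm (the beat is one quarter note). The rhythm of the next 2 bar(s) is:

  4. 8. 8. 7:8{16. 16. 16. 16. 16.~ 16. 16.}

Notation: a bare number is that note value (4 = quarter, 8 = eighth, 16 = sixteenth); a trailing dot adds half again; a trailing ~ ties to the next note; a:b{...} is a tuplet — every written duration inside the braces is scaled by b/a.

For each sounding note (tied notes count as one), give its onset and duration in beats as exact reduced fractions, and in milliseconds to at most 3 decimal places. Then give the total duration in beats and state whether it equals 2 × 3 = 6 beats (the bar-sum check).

1) 0.0ms=0b +633.803ms=3/2b
2) 633.803ms=3/2b +316.901ms=3/4b
3) 950.704ms=9/4b +316.901ms=3/4b
4) 1267.606ms=3b +181.087ms=3/7b
5) 1448.692ms=24/7b +181.087ms=3/7b
6) 1629.779ms=27/7b +181.087ms=3/7b
7) 1810.865ms=30/7b +181.087ms=3/7b
8) 1991.952ms=33/7b +362.173ms=6/7b
9) 2354.125ms=39/7b +181.087ms=3/7b
Σ=6b of 6 (142bpm 3/4) — PASS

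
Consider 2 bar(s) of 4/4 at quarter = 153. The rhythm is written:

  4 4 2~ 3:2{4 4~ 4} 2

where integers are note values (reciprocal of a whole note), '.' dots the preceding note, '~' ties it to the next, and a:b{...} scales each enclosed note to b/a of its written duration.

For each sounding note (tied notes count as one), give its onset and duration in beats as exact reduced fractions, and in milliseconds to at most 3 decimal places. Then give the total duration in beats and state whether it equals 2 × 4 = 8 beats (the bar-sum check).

1) 0.0ms=0b +392.157ms=1b
2) 392.157ms=1b +392.157ms=1b
3) 784.314ms=2b +1045.752ms=8/3b
4) 1830.065ms=14/3b +522.876ms=4/3b
5) 2352.941ms=6b +784.314ms=2b
Σ=8b of 8 (153bpm 4/4) — PASS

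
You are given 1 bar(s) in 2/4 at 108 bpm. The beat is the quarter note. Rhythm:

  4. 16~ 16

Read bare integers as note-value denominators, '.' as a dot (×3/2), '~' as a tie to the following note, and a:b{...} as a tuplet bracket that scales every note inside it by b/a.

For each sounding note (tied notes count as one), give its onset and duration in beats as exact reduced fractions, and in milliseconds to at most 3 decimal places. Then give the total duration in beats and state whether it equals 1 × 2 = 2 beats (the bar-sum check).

1) 0.0ms=0b +833.333ms=3/2b
2) 833.333ms=3/2b +277.778ms=1/2b
Σ=2b of 2 (108bpm 2/4) — PASS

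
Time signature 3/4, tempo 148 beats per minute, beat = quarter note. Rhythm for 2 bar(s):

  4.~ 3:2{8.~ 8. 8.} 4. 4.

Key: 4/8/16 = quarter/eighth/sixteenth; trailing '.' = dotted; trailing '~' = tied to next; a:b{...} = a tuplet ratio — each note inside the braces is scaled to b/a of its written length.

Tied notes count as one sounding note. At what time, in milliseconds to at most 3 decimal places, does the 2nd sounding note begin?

note 2 onset = 5/2b = 1013.514ms

1. 0.0ms @ 0 + 1013.514ms (5/2)
2. 1013.514ms @ 5/2 + 202.703ms (1/2)
3. 1216.216ms @ 3 + 608.108ms (3/2)
4. 1824.324ms @ 9/2 + 608.108ms (3/2)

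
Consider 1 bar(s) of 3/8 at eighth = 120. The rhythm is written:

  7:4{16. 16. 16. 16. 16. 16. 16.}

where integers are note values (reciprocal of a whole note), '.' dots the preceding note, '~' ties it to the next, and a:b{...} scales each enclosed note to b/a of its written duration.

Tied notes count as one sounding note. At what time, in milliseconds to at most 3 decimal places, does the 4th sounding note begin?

note 4 onset = 9/7b = 642.857ms

1. 0.0ms @ 0 + 214.286ms (3/7)
2. 214.286ms @ 3/7 + 214.286ms (3/7)
3. 428.571ms @ 6/7 + 214.286ms (3/7)
4. 642.857ms @ 9/7 + 214.286ms (3/7)
5. 857.143ms @ 12/7 + 214.286ms (3/7)
6. 1071.429ms @ 15/7 + 214.286ms (3/7)
7. 1285.714ms @ 18/7 + 214.286ms (3/7)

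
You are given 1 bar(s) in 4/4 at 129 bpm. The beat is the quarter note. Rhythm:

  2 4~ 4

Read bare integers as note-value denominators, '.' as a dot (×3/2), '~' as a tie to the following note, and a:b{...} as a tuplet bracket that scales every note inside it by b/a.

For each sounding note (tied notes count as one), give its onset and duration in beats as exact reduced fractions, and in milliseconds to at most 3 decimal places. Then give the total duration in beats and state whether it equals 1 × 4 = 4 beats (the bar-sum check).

1) 0.0ms=0b +930.233ms=2b
2) 930.233ms=2b +930.233ms=2b
Σ=4b of 4 (129bpm 4/4) — PASS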